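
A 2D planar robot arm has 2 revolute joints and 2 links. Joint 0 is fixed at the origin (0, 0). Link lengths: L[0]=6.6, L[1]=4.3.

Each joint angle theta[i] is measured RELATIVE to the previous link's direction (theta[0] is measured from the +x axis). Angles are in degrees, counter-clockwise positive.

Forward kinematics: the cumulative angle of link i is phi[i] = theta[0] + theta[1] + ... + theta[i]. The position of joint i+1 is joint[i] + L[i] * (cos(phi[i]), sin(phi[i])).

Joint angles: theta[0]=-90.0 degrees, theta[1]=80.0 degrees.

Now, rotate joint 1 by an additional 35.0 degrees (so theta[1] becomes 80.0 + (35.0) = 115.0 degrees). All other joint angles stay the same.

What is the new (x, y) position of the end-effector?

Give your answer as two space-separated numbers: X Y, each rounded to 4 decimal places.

joint[0] = (0.0000, 0.0000)  (base)
link 0: phi[0] = -90 = -90 deg
  cos(-90 deg) = 0.0000, sin(-90 deg) = -1.0000
  joint[1] = (0.0000, 0.0000) + 6.6 * (0.0000, -1.0000) = (0.0000 + 0.0000, 0.0000 + -6.6000) = (0.0000, -6.6000)
link 1: phi[1] = -90 + 115 = 25 deg
  cos(25 deg) = 0.9063, sin(25 deg) = 0.4226
  joint[2] = (0.0000, -6.6000) + 4.3 * (0.9063, 0.4226) = (0.0000 + 3.8971, -6.6000 + 1.8173) = (3.8971, -4.7827)
End effector: (3.8971, -4.7827)

Answer: 3.8971 -4.7827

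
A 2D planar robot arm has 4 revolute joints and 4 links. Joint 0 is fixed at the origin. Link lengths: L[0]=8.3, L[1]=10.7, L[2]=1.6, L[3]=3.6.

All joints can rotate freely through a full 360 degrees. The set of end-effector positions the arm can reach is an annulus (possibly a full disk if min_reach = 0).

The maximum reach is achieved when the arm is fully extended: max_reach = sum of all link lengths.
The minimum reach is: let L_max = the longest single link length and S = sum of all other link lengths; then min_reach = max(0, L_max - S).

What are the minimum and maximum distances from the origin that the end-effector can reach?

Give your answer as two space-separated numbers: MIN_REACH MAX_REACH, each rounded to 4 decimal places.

Answer: 0.0000 24.2000

Derivation:
Link lengths: [8.3, 10.7, 1.6, 3.6]
max_reach = 8.3 + 10.7 + 1.6 + 3.6 = 24.2
L_max = max([8.3, 10.7, 1.6, 3.6]) = 10.7
S (sum of others) = 24.2 - 10.7 = 13.5
min_reach = max(0, 10.7 - 13.5) = max(0, -2.8) = 0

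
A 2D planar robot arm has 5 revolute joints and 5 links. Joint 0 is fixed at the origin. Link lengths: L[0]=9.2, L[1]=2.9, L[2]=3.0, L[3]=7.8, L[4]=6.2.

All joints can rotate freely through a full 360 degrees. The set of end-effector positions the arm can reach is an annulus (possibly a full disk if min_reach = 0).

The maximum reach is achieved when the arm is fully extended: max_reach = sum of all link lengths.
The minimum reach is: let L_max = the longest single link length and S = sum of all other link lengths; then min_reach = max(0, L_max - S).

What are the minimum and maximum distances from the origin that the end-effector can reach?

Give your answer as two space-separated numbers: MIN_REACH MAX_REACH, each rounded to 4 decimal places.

Link lengths: [9.2, 2.9, 3.0, 7.8, 6.2]
max_reach = 9.2 + 2.9 + 3 + 7.8 + 6.2 = 29.1
L_max = max([9.2, 2.9, 3.0, 7.8, 6.2]) = 9.2
S (sum of others) = 29.1 - 9.2 = 19.9
min_reach = max(0, 9.2 - 19.9) = max(0, -10.7) = 0

Answer: 0.0000 29.1000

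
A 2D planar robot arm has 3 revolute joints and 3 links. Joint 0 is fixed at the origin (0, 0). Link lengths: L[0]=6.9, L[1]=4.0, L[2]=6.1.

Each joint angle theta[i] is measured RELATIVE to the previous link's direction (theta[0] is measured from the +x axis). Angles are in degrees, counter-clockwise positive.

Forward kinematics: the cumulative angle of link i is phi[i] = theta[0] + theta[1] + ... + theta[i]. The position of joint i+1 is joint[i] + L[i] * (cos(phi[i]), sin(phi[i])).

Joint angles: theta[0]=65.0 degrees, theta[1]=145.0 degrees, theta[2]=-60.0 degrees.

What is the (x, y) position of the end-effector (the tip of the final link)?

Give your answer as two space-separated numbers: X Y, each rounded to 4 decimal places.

joint[0] = (0.0000, 0.0000)  (base)
link 0: phi[0] = 65 = 65 deg
  cos(65 deg) = 0.4226, sin(65 deg) = 0.9063
  joint[1] = (0.0000, 0.0000) + 6.9 * (0.4226, 0.9063) = (0.0000 + 2.9161, 0.0000 + 6.2535) = (2.9161, 6.2535)
link 1: phi[1] = 65 + 145 = 210 deg
  cos(210 deg) = -0.8660, sin(210 deg) = -0.5000
  joint[2] = (2.9161, 6.2535) + 4 * (-0.8660, -0.5000) = (2.9161 + -3.4641, 6.2535 + -2.0000) = (-0.5480, 4.2535)
link 2: phi[2] = 65 + 145 + -60 = 150 deg
  cos(150 deg) = -0.8660, sin(150 deg) = 0.5000
  joint[3] = (-0.5480, 4.2535) + 6.1 * (-0.8660, 0.5000) = (-0.5480 + -5.2828, 4.2535 + 3.0500) = (-5.8308, 7.3035)
End effector: (-5.8308, 7.3035)

Answer: -5.8308 7.3035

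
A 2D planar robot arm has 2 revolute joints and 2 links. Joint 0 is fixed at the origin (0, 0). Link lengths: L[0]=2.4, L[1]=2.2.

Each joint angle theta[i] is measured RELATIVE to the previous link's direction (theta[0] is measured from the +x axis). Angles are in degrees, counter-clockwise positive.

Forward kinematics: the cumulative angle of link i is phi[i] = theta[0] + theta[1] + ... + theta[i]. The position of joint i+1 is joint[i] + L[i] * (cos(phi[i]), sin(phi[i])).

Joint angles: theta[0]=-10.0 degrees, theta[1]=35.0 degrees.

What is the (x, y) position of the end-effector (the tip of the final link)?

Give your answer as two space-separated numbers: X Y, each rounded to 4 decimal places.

joint[0] = (0.0000, 0.0000)  (base)
link 0: phi[0] = -10 = -10 deg
  cos(-10 deg) = 0.9848, sin(-10 deg) = -0.1736
  joint[1] = (0.0000, 0.0000) + 2.4 * (0.9848, -0.1736) = (0.0000 + 2.3635, 0.0000 + -0.4168) = (2.3635, -0.4168)
link 1: phi[1] = -10 + 35 = 25 deg
  cos(25 deg) = 0.9063, sin(25 deg) = 0.4226
  joint[2] = (2.3635, -0.4168) + 2.2 * (0.9063, 0.4226) = (2.3635 + 1.9939, -0.4168 + 0.9298) = (4.3574, 0.5130)
End effector: (4.3574, 0.5130)

Answer: 4.3574 0.5130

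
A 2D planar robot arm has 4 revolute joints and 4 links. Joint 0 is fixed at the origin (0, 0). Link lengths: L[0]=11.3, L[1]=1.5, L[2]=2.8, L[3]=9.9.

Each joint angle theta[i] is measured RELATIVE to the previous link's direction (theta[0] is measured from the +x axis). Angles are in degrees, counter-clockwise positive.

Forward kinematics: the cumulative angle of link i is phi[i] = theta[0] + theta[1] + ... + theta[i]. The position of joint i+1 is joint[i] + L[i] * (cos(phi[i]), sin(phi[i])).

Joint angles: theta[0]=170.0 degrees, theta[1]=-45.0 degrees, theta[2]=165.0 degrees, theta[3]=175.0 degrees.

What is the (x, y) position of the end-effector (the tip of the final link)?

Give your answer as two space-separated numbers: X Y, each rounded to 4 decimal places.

joint[0] = (0.0000, 0.0000)  (base)
link 0: phi[0] = 170 = 170 deg
  cos(170 deg) = -0.9848, sin(170 deg) = 0.1736
  joint[1] = (0.0000, 0.0000) + 11.3 * (-0.9848, 0.1736) = (0.0000 + -11.1283, 0.0000 + 1.9622) = (-11.1283, 1.9622)
link 1: phi[1] = 170 + -45 = 125 deg
  cos(125 deg) = -0.5736, sin(125 deg) = 0.8192
  joint[2] = (-11.1283, 1.9622) + 1.5 * (-0.5736, 0.8192) = (-11.1283 + -0.8604, 1.9622 + 1.2287) = (-11.9887, 3.1910)
link 2: phi[2] = 170 + -45 + 165 = 290 deg
  cos(290 deg) = 0.3420, sin(290 deg) = -0.9397
  joint[3] = (-11.9887, 3.1910) + 2.8 * (0.3420, -0.9397) = (-11.9887 + 0.9577, 3.1910 + -2.6311) = (-11.0310, 0.5598)
link 3: phi[3] = 170 + -45 + 165 + 175 = 465 deg
  cos(465 deg) = -0.2588, sin(465 deg) = 0.9659
  joint[4] = (-11.0310, 0.5598) + 9.9 * (-0.2588, 0.9659) = (-11.0310 + -2.5623, 0.5598 + 9.5627) = (-13.5933, 10.1225)
End effector: (-13.5933, 10.1225)

Answer: -13.5933 10.1225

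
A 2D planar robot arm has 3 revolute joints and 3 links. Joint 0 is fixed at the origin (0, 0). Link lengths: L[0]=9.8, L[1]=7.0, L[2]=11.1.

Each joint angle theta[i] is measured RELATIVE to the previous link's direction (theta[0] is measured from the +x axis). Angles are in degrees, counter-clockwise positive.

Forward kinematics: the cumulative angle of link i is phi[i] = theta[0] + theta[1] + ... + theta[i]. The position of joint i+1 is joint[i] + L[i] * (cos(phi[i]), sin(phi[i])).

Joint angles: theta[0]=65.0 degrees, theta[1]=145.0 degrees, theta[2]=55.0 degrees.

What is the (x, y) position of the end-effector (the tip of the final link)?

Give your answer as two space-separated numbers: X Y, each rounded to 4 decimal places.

joint[0] = (0.0000, 0.0000)  (base)
link 0: phi[0] = 65 = 65 deg
  cos(65 deg) = 0.4226, sin(65 deg) = 0.9063
  joint[1] = (0.0000, 0.0000) + 9.8 * (0.4226, 0.9063) = (0.0000 + 4.1417, 0.0000 + 8.8818) = (4.1417, 8.8818)
link 1: phi[1] = 65 + 145 = 210 deg
  cos(210 deg) = -0.8660, sin(210 deg) = -0.5000
  joint[2] = (4.1417, 8.8818) + 7 * (-0.8660, -0.5000) = (4.1417 + -6.0622, 8.8818 + -3.5000) = (-1.9205, 5.3818)
link 2: phi[2] = 65 + 145 + 55 = 265 deg
  cos(265 deg) = -0.0872, sin(265 deg) = -0.9962
  joint[3] = (-1.9205, 5.3818) + 11.1 * (-0.0872, -0.9962) = (-1.9205 + -0.9674, 5.3818 + -11.0578) = (-2.8879, -5.6759)
End effector: (-2.8879, -5.6759)

Answer: -2.8879 -5.6759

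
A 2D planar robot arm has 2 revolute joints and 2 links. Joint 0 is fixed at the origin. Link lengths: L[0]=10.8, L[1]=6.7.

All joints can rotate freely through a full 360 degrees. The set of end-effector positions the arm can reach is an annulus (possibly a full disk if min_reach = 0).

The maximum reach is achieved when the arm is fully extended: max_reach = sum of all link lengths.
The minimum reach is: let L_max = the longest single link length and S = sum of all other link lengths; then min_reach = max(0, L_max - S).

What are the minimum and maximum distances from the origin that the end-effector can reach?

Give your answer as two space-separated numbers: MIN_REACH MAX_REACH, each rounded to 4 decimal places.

Answer: 4.1000 17.5000

Derivation:
Link lengths: [10.8, 6.7]
max_reach = 10.8 + 6.7 = 17.5
L_max = max([10.8, 6.7]) = 10.8
S (sum of others) = 17.5 - 10.8 = 6.7
min_reach = max(0, 10.8 - 6.7) = max(0, 4.1) = 4.1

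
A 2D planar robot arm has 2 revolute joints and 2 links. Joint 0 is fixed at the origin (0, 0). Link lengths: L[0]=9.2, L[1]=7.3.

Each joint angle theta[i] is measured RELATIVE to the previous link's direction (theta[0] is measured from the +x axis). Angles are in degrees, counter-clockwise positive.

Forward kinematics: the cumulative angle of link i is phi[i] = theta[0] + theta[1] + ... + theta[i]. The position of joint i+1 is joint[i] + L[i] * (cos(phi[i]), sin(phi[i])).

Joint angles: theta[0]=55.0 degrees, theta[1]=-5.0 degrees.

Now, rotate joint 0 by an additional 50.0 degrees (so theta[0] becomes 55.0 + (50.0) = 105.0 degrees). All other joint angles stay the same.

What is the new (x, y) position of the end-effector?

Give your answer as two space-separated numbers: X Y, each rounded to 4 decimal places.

Answer: -3.6488 16.0756

Derivation:
joint[0] = (0.0000, 0.0000)  (base)
link 0: phi[0] = 105 = 105 deg
  cos(105 deg) = -0.2588, sin(105 deg) = 0.9659
  joint[1] = (0.0000, 0.0000) + 9.2 * (-0.2588, 0.9659) = (0.0000 + -2.3811, 0.0000 + 8.8865) = (-2.3811, 8.8865)
link 1: phi[1] = 105 + -5 = 100 deg
  cos(100 deg) = -0.1736, sin(100 deg) = 0.9848
  joint[2] = (-2.3811, 8.8865) + 7.3 * (-0.1736, 0.9848) = (-2.3811 + -1.2676, 8.8865 + 7.1891) = (-3.6488, 16.0756)
End effector: (-3.6488, 16.0756)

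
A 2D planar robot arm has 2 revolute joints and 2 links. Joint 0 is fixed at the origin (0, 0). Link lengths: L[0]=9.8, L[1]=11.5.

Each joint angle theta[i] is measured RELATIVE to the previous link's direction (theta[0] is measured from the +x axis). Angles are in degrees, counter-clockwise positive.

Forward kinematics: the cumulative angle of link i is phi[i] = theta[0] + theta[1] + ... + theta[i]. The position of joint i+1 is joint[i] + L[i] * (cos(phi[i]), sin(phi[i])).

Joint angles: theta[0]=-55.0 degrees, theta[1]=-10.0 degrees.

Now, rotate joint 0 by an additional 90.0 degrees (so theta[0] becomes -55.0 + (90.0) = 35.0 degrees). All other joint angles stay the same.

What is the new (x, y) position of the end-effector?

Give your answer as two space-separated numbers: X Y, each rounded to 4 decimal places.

Answer: 18.4502 10.4812

Derivation:
joint[0] = (0.0000, 0.0000)  (base)
link 0: phi[0] = 35 = 35 deg
  cos(35 deg) = 0.8192, sin(35 deg) = 0.5736
  joint[1] = (0.0000, 0.0000) + 9.8 * (0.8192, 0.5736) = (0.0000 + 8.0277, 0.0000 + 5.6210) = (8.0277, 5.6210)
link 1: phi[1] = 35 + -10 = 25 deg
  cos(25 deg) = 0.9063, sin(25 deg) = 0.4226
  joint[2] = (8.0277, 5.6210) + 11.5 * (0.9063, 0.4226) = (8.0277 + 10.4225, 5.6210 + 4.8601) = (18.4502, 10.4812)
End effector: (18.4502, 10.4812)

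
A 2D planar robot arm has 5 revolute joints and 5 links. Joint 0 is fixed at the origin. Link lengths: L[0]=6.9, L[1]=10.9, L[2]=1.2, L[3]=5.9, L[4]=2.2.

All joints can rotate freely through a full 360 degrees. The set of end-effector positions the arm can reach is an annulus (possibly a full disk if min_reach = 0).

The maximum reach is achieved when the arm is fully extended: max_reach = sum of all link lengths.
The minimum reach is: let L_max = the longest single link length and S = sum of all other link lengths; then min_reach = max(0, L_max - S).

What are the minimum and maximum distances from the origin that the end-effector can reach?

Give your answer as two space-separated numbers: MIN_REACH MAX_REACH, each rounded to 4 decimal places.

Link lengths: [6.9, 10.9, 1.2, 5.9, 2.2]
max_reach = 6.9 + 10.9 + 1.2 + 5.9 + 2.2 = 27.1
L_max = max([6.9, 10.9, 1.2, 5.9, 2.2]) = 10.9
S (sum of others) = 27.1 - 10.9 = 16.2
min_reach = max(0, 10.9 - 16.2) = max(0, -5.3) = 0

Answer: 0.0000 27.1000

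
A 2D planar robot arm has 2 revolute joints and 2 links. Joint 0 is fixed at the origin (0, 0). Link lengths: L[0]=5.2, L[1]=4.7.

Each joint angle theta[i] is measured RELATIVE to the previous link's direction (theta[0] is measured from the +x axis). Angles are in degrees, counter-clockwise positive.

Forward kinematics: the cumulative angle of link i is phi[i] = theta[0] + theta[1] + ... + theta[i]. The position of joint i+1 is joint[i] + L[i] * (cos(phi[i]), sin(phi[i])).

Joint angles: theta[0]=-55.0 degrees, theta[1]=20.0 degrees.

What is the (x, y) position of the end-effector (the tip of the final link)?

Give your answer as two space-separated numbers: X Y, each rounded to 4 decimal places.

Answer: 6.8326 -6.9554

Derivation:
joint[0] = (0.0000, 0.0000)  (base)
link 0: phi[0] = -55 = -55 deg
  cos(-55 deg) = 0.5736, sin(-55 deg) = -0.8192
  joint[1] = (0.0000, 0.0000) + 5.2 * (0.5736, -0.8192) = (0.0000 + 2.9826, 0.0000 + -4.2596) = (2.9826, -4.2596)
link 1: phi[1] = -55 + 20 = -35 deg
  cos(-35 deg) = 0.8192, sin(-35 deg) = -0.5736
  joint[2] = (2.9826, -4.2596) + 4.7 * (0.8192, -0.5736) = (2.9826 + 3.8500, -4.2596 + -2.6958) = (6.8326, -6.9554)
End effector: (6.8326, -6.9554)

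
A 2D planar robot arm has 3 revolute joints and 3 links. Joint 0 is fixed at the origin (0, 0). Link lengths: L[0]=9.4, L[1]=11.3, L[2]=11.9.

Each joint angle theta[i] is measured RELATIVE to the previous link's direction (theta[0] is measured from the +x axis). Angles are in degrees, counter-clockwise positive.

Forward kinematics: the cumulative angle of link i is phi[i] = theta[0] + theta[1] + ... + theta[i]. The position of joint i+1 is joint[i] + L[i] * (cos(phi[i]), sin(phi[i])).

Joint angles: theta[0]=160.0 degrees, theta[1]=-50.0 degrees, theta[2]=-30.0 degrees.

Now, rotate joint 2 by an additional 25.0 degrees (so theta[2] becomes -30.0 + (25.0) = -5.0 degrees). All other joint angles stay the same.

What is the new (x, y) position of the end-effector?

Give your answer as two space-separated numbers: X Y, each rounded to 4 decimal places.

joint[0] = (0.0000, 0.0000)  (base)
link 0: phi[0] = 160 = 160 deg
  cos(160 deg) = -0.9397, sin(160 deg) = 0.3420
  joint[1] = (0.0000, 0.0000) + 9.4 * (-0.9397, 0.3420) = (0.0000 + -8.8331, 0.0000 + 3.2150) = (-8.8331, 3.2150)
link 1: phi[1] = 160 + -50 = 110 deg
  cos(110 deg) = -0.3420, sin(110 deg) = 0.9397
  joint[2] = (-8.8331, 3.2150) + 11.3 * (-0.3420, 0.9397) = (-8.8331 + -3.8648, 3.2150 + 10.6185) = (-12.6979, 13.8335)
link 2: phi[2] = 160 + -50 + -5 = 105 deg
  cos(105 deg) = -0.2588, sin(105 deg) = 0.9659
  joint[3] = (-12.6979, 13.8335) + 11.9 * (-0.2588, 0.9659) = (-12.6979 + -3.0799, 13.8335 + 11.4945) = (-15.7779, 25.3280)
End effector: (-15.7779, 25.3280)

Answer: -15.7779 25.3280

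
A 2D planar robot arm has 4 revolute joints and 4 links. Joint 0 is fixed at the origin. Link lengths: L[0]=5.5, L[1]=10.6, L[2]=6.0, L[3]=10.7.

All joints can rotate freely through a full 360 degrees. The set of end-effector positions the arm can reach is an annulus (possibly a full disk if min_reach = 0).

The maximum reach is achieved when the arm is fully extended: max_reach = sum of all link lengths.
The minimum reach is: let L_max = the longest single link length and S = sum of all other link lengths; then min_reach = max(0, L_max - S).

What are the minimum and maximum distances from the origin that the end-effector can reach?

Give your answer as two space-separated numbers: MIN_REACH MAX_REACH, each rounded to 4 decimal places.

Link lengths: [5.5, 10.6, 6.0, 10.7]
max_reach = 5.5 + 10.6 + 6 + 10.7 = 32.8
L_max = max([5.5, 10.6, 6.0, 10.7]) = 10.7
S (sum of others) = 32.8 - 10.7 = 22.1
min_reach = max(0, 10.7 - 22.1) = max(0, -11.4) = 0

Answer: 0.0000 32.8000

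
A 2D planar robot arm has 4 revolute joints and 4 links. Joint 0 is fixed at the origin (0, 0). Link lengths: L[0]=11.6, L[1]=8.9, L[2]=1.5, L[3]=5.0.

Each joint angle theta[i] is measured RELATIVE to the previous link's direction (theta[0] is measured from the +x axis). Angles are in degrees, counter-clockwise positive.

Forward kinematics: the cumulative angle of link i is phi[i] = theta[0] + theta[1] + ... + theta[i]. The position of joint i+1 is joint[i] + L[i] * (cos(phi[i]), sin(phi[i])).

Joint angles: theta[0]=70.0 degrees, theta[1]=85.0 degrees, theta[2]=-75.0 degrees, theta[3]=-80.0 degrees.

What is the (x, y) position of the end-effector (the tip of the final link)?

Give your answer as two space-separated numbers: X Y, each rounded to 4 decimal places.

joint[0] = (0.0000, 0.0000)  (base)
link 0: phi[0] = 70 = 70 deg
  cos(70 deg) = 0.3420, sin(70 deg) = 0.9397
  joint[1] = (0.0000, 0.0000) + 11.6 * (0.3420, 0.9397) = (0.0000 + 3.9674, 0.0000 + 10.9004) = (3.9674, 10.9004)
link 1: phi[1] = 70 + 85 = 155 deg
  cos(155 deg) = -0.9063, sin(155 deg) = 0.4226
  joint[2] = (3.9674, 10.9004) + 8.9 * (-0.9063, 0.4226) = (3.9674 + -8.0661, 10.9004 + 3.7613) = (-4.0987, 14.6617)
link 2: phi[2] = 70 + 85 + -75 = 80 deg
  cos(80 deg) = 0.1736, sin(80 deg) = 0.9848
  joint[3] = (-4.0987, 14.6617) + 1.5 * (0.1736, 0.9848) = (-4.0987 + 0.2605, 14.6617 + 1.4772) = (-3.8382, 16.1389)
link 3: phi[3] = 70 + 85 + -75 + -80 = 0 deg
  cos(0 deg) = 1.0000, sin(0 deg) = 0.0000
  joint[4] = (-3.8382, 16.1389) + 5 * (1.0000, 0.0000) = (-3.8382 + 5.0000, 16.1389 + 0.0000) = (1.1618, 16.1389)
End effector: (1.1618, 16.1389)

Answer: 1.1618 16.1389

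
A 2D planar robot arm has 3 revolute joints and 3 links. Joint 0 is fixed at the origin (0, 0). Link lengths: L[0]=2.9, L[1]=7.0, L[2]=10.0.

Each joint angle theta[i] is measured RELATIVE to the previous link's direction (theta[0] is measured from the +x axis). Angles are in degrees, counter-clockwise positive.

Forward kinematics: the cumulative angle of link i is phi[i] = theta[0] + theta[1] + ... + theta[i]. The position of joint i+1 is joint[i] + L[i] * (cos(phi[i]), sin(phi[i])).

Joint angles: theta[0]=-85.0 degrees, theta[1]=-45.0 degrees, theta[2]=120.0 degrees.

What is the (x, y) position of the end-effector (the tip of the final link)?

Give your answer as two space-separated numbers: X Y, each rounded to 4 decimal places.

Answer: 5.6013 -9.9878

Derivation:
joint[0] = (0.0000, 0.0000)  (base)
link 0: phi[0] = -85 = -85 deg
  cos(-85 deg) = 0.0872, sin(-85 deg) = -0.9962
  joint[1] = (0.0000, 0.0000) + 2.9 * (0.0872, -0.9962) = (0.0000 + 0.2528, 0.0000 + -2.8890) = (0.2528, -2.8890)
link 1: phi[1] = -85 + -45 = -130 deg
  cos(-130 deg) = -0.6428, sin(-130 deg) = -0.7660
  joint[2] = (0.2528, -2.8890) + 7 * (-0.6428, -0.7660) = (0.2528 + -4.4995, -2.8890 + -5.3623) = (-4.2468, -8.2513)
link 2: phi[2] = -85 + -45 + 120 = -10 deg
  cos(-10 deg) = 0.9848, sin(-10 deg) = -0.1736
  joint[3] = (-4.2468, -8.2513) + 10 * (0.9848, -0.1736) = (-4.2468 + 9.8481, -8.2513 + -1.7365) = (5.6013, -9.9878)
End effector: (5.6013, -9.9878)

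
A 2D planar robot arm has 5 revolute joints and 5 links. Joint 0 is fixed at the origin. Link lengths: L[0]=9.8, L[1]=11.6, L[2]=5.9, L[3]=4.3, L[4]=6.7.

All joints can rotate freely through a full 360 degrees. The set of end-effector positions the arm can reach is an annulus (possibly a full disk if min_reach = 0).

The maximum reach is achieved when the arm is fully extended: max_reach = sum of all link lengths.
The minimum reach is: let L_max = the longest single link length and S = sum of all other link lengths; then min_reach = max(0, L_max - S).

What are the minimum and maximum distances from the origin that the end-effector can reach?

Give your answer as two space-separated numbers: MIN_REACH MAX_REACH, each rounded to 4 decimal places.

Link lengths: [9.8, 11.6, 5.9, 4.3, 6.7]
max_reach = 9.8 + 11.6 + 5.9 + 4.3 + 6.7 = 38.3
L_max = max([9.8, 11.6, 5.9, 4.3, 6.7]) = 11.6
S (sum of others) = 38.3 - 11.6 = 26.7
min_reach = max(0, 11.6 - 26.7) = max(0, -15.1) = 0

Answer: 0.0000 38.3000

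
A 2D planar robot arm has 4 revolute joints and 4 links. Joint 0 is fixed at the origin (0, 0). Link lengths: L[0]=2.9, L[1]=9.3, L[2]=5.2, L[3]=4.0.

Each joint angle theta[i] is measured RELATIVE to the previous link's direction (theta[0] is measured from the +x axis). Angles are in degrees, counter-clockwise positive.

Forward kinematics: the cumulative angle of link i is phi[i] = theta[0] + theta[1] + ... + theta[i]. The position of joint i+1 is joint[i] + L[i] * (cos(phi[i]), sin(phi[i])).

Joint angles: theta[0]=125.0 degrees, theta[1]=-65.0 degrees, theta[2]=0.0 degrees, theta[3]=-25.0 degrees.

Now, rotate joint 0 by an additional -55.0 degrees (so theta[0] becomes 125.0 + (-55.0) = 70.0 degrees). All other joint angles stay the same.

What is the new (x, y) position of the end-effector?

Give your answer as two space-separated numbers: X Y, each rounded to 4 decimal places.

joint[0] = (0.0000, 0.0000)  (base)
link 0: phi[0] = 70 = 70 deg
  cos(70 deg) = 0.3420, sin(70 deg) = 0.9397
  joint[1] = (0.0000, 0.0000) + 2.9 * (0.3420, 0.9397) = (0.0000 + 0.9919, 0.0000 + 2.7251) = (0.9919, 2.7251)
link 1: phi[1] = 70 + -65 = 5 deg
  cos(5 deg) = 0.9962, sin(5 deg) = 0.0872
  joint[2] = (0.9919, 2.7251) + 9.3 * (0.9962, 0.0872) = (0.9919 + 9.2646, 2.7251 + 0.8105) = (10.2565, 3.5357)
link 2: phi[2] = 70 + -65 + 0 = 5 deg
  cos(5 deg) = 0.9962, sin(5 deg) = 0.0872
  joint[3] = (10.2565, 3.5357) + 5.2 * (0.9962, 0.0872) = (10.2565 + 5.1802, 3.5357 + 0.4532) = (15.4367, 3.9889)
link 3: phi[3] = 70 + -65 + 0 + -25 = -20 deg
  cos(-20 deg) = 0.9397, sin(-20 deg) = -0.3420
  joint[4] = (15.4367, 3.9889) + 4 * (0.9397, -0.3420) = (15.4367 + 3.7588, 3.9889 + -1.3681) = (19.1955, 2.6208)
End effector: (19.1955, 2.6208)

Answer: 19.1955 2.6208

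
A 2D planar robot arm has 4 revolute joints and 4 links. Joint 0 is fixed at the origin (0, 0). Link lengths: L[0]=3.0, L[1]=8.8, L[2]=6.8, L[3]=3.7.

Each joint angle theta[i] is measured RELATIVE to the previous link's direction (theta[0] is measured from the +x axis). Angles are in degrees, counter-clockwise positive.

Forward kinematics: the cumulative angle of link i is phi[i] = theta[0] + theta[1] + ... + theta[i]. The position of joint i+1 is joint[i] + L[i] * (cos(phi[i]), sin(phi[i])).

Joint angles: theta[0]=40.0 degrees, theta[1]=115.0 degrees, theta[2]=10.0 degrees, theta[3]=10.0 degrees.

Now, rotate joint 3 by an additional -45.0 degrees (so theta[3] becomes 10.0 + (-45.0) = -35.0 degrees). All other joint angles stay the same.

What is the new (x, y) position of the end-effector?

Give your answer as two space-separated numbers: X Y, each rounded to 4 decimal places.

Answer: -14.6240 10.2417

Derivation:
joint[0] = (0.0000, 0.0000)  (base)
link 0: phi[0] = 40 = 40 deg
  cos(40 deg) = 0.7660, sin(40 deg) = 0.6428
  joint[1] = (0.0000, 0.0000) + 3 * (0.7660, 0.6428) = (0.0000 + 2.2981, 0.0000 + 1.9284) = (2.2981, 1.9284)
link 1: phi[1] = 40 + 115 = 155 deg
  cos(155 deg) = -0.9063, sin(155 deg) = 0.4226
  joint[2] = (2.2981, 1.9284) + 8.8 * (-0.9063, 0.4226) = (2.2981 + -7.9755, 1.9284 + 3.7190) = (-5.6774, 5.6474)
link 2: phi[2] = 40 + 115 + 10 = 165 deg
  cos(165 deg) = -0.9659, sin(165 deg) = 0.2588
  joint[3] = (-5.6774, 5.6474) + 6.8 * (-0.9659, 0.2588) = (-5.6774 + -6.5683, 5.6474 + 1.7600) = (-12.2457, 7.4074)
link 3: phi[3] = 40 + 115 + 10 + -35 = 130 deg
  cos(130 deg) = -0.6428, sin(130 deg) = 0.7660
  joint[4] = (-12.2457, 7.4074) + 3.7 * (-0.6428, 0.7660) = (-12.2457 + -2.3783, 7.4074 + 2.8344) = (-14.6240, 10.2417)
End effector: (-14.6240, 10.2417)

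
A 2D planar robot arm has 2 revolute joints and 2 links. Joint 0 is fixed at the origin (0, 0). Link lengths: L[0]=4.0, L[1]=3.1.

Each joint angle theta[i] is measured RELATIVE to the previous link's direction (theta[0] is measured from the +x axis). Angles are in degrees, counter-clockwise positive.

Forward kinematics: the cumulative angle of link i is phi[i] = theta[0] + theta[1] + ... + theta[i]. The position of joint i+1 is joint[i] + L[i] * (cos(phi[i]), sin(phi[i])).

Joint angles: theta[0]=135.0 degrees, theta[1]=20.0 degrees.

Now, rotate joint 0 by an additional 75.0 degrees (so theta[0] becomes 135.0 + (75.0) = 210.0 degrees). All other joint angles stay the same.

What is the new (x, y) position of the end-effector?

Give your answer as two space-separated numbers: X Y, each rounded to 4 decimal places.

Answer: -5.4567 -4.3747

Derivation:
joint[0] = (0.0000, 0.0000)  (base)
link 0: phi[0] = 210 = 210 deg
  cos(210 deg) = -0.8660, sin(210 deg) = -0.5000
  joint[1] = (0.0000, 0.0000) + 4 * (-0.8660, -0.5000) = (0.0000 + -3.4641, 0.0000 + -2.0000) = (-3.4641, -2.0000)
link 1: phi[1] = 210 + 20 = 230 deg
  cos(230 deg) = -0.6428, sin(230 deg) = -0.7660
  joint[2] = (-3.4641, -2.0000) + 3.1 * (-0.6428, -0.7660) = (-3.4641 + -1.9926, -2.0000 + -2.3747) = (-5.4567, -4.3747)
End effector: (-5.4567, -4.3747)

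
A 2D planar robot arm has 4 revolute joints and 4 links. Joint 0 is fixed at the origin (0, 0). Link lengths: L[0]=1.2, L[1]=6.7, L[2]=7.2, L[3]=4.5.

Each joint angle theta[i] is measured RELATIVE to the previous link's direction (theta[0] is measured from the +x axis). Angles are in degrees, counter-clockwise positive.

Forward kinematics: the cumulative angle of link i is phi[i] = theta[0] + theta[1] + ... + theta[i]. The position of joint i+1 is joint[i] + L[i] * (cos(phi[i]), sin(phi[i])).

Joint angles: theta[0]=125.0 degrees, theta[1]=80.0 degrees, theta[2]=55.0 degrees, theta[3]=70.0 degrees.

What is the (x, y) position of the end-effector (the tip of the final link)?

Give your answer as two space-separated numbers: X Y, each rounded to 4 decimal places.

joint[0] = (0.0000, 0.0000)  (base)
link 0: phi[0] = 125 = 125 deg
  cos(125 deg) = -0.5736, sin(125 deg) = 0.8192
  joint[1] = (0.0000, 0.0000) + 1.2 * (-0.5736, 0.8192) = (0.0000 + -0.6883, 0.0000 + 0.9830) = (-0.6883, 0.9830)
link 1: phi[1] = 125 + 80 = 205 deg
  cos(205 deg) = -0.9063, sin(205 deg) = -0.4226
  joint[2] = (-0.6883, 0.9830) + 6.7 * (-0.9063, -0.4226) = (-0.6883 + -6.0723, 0.9830 + -2.8315) = (-6.7606, -1.8486)
link 2: phi[2] = 125 + 80 + 55 = 260 deg
  cos(260 deg) = -0.1736, sin(260 deg) = -0.9848
  joint[3] = (-6.7606, -1.8486) + 7.2 * (-0.1736, -0.9848) = (-6.7606 + -1.2503, -1.8486 + -7.0906) = (-8.0108, -8.9392)
link 3: phi[3] = 125 + 80 + 55 + 70 = 330 deg
  cos(330 deg) = 0.8660, sin(330 deg) = -0.5000
  joint[4] = (-8.0108, -8.9392) + 4.5 * (0.8660, -0.5000) = (-8.0108 + 3.8971, -8.9392 + -2.2500) = (-4.1137, -11.1892)
End effector: (-4.1137, -11.1892)

Answer: -4.1137 -11.1892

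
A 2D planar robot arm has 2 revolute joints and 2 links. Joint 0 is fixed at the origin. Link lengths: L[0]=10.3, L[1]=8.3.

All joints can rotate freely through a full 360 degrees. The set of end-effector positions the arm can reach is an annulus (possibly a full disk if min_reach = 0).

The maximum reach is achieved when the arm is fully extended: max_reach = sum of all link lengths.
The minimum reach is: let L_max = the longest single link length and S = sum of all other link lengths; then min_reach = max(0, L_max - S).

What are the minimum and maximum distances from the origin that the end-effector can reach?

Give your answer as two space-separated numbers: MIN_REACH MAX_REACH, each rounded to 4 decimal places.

Answer: 2.0000 18.6000

Derivation:
Link lengths: [10.3, 8.3]
max_reach = 10.3 + 8.3 = 18.6
L_max = max([10.3, 8.3]) = 10.3
S (sum of others) = 18.6 - 10.3 = 8.3
min_reach = max(0, 10.3 - 8.3) = max(0, 2) = 2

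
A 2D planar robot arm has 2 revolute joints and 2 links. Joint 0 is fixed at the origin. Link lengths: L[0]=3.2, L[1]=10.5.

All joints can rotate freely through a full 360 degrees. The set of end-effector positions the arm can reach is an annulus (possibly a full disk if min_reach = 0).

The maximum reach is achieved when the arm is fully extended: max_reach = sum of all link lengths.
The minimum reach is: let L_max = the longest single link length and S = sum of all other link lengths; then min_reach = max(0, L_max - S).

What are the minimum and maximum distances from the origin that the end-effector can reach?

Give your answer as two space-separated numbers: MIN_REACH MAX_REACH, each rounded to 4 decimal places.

Link lengths: [3.2, 10.5]
max_reach = 3.2 + 10.5 = 13.7
L_max = max([3.2, 10.5]) = 10.5
S (sum of others) = 13.7 - 10.5 = 3.2
min_reach = max(0, 10.5 - 3.2) = max(0, 7.3) = 7.3

Answer: 7.3000 13.7000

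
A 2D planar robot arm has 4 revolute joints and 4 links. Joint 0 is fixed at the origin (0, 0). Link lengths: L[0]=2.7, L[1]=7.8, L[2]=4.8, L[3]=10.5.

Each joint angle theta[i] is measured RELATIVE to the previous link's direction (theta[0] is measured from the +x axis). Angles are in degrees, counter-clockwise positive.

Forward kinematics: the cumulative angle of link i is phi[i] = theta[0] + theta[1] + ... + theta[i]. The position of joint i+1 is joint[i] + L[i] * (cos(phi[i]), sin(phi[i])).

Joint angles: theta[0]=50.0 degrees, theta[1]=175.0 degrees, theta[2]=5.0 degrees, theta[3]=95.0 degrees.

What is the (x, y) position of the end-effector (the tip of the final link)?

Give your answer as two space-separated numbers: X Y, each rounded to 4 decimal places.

joint[0] = (0.0000, 0.0000)  (base)
link 0: phi[0] = 50 = 50 deg
  cos(50 deg) = 0.6428, sin(50 deg) = 0.7660
  joint[1] = (0.0000, 0.0000) + 2.7 * (0.6428, 0.7660) = (0.0000 + 1.7355, 0.0000 + 2.0683) = (1.7355, 2.0683)
link 1: phi[1] = 50 + 175 = 225 deg
  cos(225 deg) = -0.7071, sin(225 deg) = -0.7071
  joint[2] = (1.7355, 2.0683) + 7.8 * (-0.7071, -0.7071) = (1.7355 + -5.5154, 2.0683 + -5.5154) = (-3.7799, -3.4471)
link 2: phi[2] = 50 + 175 + 5 = 230 deg
  cos(230 deg) = -0.6428, sin(230 deg) = -0.7660
  joint[3] = (-3.7799, -3.4471) + 4.8 * (-0.6428, -0.7660) = (-3.7799 + -3.0854, -3.4471 + -3.6770) = (-6.8653, -7.1241)
link 3: phi[3] = 50 + 175 + 5 + 95 = 325 deg
  cos(325 deg) = 0.8192, sin(325 deg) = -0.5736
  joint[4] = (-6.8653, -7.1241) + 10.5 * (0.8192, -0.5736) = (-6.8653 + 8.6011, -7.1241 + -6.0226) = (1.7358, -13.1467)
End effector: (1.7358, -13.1467)

Answer: 1.7358 -13.1467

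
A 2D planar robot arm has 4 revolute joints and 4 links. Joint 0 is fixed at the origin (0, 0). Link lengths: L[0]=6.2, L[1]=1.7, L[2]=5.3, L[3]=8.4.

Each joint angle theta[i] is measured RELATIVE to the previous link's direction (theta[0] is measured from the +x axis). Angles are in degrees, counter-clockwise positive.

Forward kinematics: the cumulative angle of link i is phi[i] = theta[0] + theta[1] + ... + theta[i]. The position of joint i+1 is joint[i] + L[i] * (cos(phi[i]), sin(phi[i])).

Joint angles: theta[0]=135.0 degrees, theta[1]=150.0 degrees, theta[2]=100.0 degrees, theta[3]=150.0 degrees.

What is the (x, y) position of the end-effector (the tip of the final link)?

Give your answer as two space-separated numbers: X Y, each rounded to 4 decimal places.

Answer: -7.5087 5.7140

Derivation:
joint[0] = (0.0000, 0.0000)  (base)
link 0: phi[0] = 135 = 135 deg
  cos(135 deg) = -0.7071, sin(135 deg) = 0.7071
  joint[1] = (0.0000, 0.0000) + 6.2 * (-0.7071, 0.7071) = (0.0000 + -4.3841, 0.0000 + 4.3841) = (-4.3841, 4.3841)
link 1: phi[1] = 135 + 150 = 285 deg
  cos(285 deg) = 0.2588, sin(285 deg) = -0.9659
  joint[2] = (-4.3841, 4.3841) + 1.7 * (0.2588, -0.9659) = (-4.3841 + 0.4400, 4.3841 + -1.6421) = (-3.9441, 2.7420)
link 2: phi[2] = 135 + 150 + 100 = 385 deg
  cos(385 deg) = 0.9063, sin(385 deg) = 0.4226
  joint[3] = (-3.9441, 2.7420) + 5.3 * (0.9063, 0.4226) = (-3.9441 + 4.8034, 2.7420 + 2.2399) = (0.8594, 4.9819)
link 3: phi[3] = 135 + 150 + 100 + 150 = 535 deg
  cos(535 deg) = -0.9962, sin(535 deg) = 0.0872
  joint[4] = (0.8594, 4.9819) + 8.4 * (-0.9962, 0.0872) = (0.8594 + -8.3680, 4.9819 + 0.7321) = (-7.5087, 5.7140)
End effector: (-7.5087, 5.7140)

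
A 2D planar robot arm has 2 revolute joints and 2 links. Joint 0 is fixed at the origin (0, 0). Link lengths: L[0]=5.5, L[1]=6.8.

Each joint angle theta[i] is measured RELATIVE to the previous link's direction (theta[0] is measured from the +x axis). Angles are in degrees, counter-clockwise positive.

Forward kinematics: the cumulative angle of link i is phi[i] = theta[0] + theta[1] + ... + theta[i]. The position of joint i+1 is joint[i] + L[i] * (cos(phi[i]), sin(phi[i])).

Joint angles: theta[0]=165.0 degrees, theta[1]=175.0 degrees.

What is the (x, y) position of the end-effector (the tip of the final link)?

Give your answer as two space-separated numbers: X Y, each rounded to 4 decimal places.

joint[0] = (0.0000, 0.0000)  (base)
link 0: phi[0] = 165 = 165 deg
  cos(165 deg) = -0.9659, sin(165 deg) = 0.2588
  joint[1] = (0.0000, 0.0000) + 5.5 * (-0.9659, 0.2588) = (0.0000 + -5.3126, 0.0000 + 1.4235) = (-5.3126, 1.4235)
link 1: phi[1] = 165 + 175 = 340 deg
  cos(340 deg) = 0.9397, sin(340 deg) = -0.3420
  joint[2] = (-5.3126, 1.4235) + 6.8 * (0.9397, -0.3420) = (-5.3126 + 6.3899, 1.4235 + -2.3257) = (1.0773, -0.9022)
End effector: (1.0773, -0.9022)

Answer: 1.0773 -0.9022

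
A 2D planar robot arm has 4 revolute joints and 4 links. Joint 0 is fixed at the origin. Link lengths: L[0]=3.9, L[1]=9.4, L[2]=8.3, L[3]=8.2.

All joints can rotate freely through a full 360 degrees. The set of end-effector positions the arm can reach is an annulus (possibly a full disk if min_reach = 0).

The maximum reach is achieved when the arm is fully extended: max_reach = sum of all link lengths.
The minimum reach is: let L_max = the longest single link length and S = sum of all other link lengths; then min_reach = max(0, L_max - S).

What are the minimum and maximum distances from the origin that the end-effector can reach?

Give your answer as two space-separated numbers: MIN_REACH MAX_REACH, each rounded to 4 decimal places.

Answer: 0.0000 29.8000

Derivation:
Link lengths: [3.9, 9.4, 8.3, 8.2]
max_reach = 3.9 + 9.4 + 8.3 + 8.2 = 29.8
L_max = max([3.9, 9.4, 8.3, 8.2]) = 9.4
S (sum of others) = 29.8 - 9.4 = 20.4
min_reach = max(0, 9.4 - 20.4) = max(0, -11) = 0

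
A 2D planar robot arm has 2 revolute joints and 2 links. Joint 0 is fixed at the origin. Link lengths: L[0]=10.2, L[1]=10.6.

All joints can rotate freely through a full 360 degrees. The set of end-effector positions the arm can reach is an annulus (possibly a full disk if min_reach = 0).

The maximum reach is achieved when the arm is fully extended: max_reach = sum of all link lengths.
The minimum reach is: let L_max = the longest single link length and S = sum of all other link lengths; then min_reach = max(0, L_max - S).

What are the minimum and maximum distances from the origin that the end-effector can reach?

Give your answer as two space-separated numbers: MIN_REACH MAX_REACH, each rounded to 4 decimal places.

Link lengths: [10.2, 10.6]
max_reach = 10.2 + 10.6 = 20.8
L_max = max([10.2, 10.6]) = 10.6
S (sum of others) = 20.8 - 10.6 = 10.2
min_reach = max(0, 10.6 - 10.2) = max(0, 0.4) = 0.4

Answer: 0.4000 20.8000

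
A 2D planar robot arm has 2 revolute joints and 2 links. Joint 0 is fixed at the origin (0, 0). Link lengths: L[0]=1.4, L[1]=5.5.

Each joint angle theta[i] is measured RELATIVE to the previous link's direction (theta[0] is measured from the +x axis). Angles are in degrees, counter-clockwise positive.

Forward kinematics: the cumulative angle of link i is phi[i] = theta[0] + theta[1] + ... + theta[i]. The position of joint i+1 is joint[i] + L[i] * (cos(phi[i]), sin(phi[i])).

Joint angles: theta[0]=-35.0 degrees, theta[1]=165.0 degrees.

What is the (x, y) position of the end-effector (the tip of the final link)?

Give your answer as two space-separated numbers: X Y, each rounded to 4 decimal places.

Answer: -2.3885 3.4102

Derivation:
joint[0] = (0.0000, 0.0000)  (base)
link 0: phi[0] = -35 = -35 deg
  cos(-35 deg) = 0.8192, sin(-35 deg) = -0.5736
  joint[1] = (0.0000, 0.0000) + 1.4 * (0.8192, -0.5736) = (0.0000 + 1.1468, 0.0000 + -0.8030) = (1.1468, -0.8030)
link 1: phi[1] = -35 + 165 = 130 deg
  cos(130 deg) = -0.6428, sin(130 deg) = 0.7660
  joint[2] = (1.1468, -0.8030) + 5.5 * (-0.6428, 0.7660) = (1.1468 + -3.5353, -0.8030 + 4.2132) = (-2.3885, 3.4102)
End effector: (-2.3885, 3.4102)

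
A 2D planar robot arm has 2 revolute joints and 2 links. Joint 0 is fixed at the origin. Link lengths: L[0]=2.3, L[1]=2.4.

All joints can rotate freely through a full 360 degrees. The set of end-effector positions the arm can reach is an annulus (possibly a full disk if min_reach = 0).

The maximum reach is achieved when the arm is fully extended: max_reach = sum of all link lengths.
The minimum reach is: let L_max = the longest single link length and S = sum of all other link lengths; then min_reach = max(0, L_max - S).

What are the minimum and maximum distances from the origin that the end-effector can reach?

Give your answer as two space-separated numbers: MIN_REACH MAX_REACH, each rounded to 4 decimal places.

Answer: 0.1000 4.7000

Derivation:
Link lengths: [2.3, 2.4]
max_reach = 2.3 + 2.4 = 4.7
L_max = max([2.3, 2.4]) = 2.4
S (sum of others) = 4.7 - 2.4 = 2.3
min_reach = max(0, 2.4 - 2.3) = max(0, 0.1) = 0.1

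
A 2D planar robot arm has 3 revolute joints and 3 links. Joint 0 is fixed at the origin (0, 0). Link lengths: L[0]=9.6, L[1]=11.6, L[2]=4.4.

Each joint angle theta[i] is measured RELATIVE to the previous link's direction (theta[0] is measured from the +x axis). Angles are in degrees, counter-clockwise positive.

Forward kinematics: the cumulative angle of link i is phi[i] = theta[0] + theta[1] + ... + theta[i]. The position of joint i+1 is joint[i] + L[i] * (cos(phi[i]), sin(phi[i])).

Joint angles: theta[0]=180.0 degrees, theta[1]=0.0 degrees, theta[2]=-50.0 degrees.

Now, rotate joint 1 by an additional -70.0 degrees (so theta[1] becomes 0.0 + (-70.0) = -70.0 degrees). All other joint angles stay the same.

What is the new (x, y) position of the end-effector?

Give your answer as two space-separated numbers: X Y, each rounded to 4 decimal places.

Answer: -11.3674 14.7109

Derivation:
joint[0] = (0.0000, 0.0000)  (base)
link 0: phi[0] = 180 = 180 deg
  cos(180 deg) = -1.0000, sin(180 deg) = 0.0000
  joint[1] = (0.0000, 0.0000) + 9.6 * (-1.0000, 0.0000) = (0.0000 + -9.6000, 0.0000 + 0.0000) = (-9.6000, 0.0000)
link 1: phi[1] = 180 + -70 = 110 deg
  cos(110 deg) = -0.3420, sin(110 deg) = 0.9397
  joint[2] = (-9.6000, 0.0000) + 11.6 * (-0.3420, 0.9397) = (-9.6000 + -3.9674, 0.0000 + 10.9004) = (-13.5674, 10.9004)
link 2: phi[2] = 180 + -70 + -50 = 60 deg
  cos(60 deg) = 0.5000, sin(60 deg) = 0.8660
  joint[3] = (-13.5674, 10.9004) + 4.4 * (0.5000, 0.8660) = (-13.5674 + 2.2000, 10.9004 + 3.8105) = (-11.3674, 14.7109)
End effector: (-11.3674, 14.7109)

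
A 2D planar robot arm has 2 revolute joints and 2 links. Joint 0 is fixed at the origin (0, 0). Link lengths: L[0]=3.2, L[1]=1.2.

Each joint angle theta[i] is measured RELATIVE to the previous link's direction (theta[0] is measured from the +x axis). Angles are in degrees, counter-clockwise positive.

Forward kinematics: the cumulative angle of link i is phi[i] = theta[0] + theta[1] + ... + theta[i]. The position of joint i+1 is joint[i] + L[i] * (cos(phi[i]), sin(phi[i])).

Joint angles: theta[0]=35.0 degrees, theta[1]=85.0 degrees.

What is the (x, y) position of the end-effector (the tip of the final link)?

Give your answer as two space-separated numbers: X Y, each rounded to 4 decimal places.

Answer: 2.0213 2.8747

Derivation:
joint[0] = (0.0000, 0.0000)  (base)
link 0: phi[0] = 35 = 35 deg
  cos(35 deg) = 0.8192, sin(35 deg) = 0.5736
  joint[1] = (0.0000, 0.0000) + 3.2 * (0.8192, 0.5736) = (0.0000 + 2.6213, 0.0000 + 1.8354) = (2.6213, 1.8354)
link 1: phi[1] = 35 + 85 = 120 deg
  cos(120 deg) = -0.5000, sin(120 deg) = 0.8660
  joint[2] = (2.6213, 1.8354) + 1.2 * (-0.5000, 0.8660) = (2.6213 + -0.6000, 1.8354 + 1.0392) = (2.0213, 2.8747)
End effector: (2.0213, 2.8747)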